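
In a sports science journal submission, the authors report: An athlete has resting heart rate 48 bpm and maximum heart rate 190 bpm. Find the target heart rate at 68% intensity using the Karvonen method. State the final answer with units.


Target = HRrest + pct*(HRmax - HRrest)
Heart rate reserve = HRmax - HRrest = 190 - 48 = 142 bpm
Fraction = 68% = 0.68
Target = 48 + 0.68 * 142
Target = 48 + 96.56 = 144.56 bpm

144.56 bpm


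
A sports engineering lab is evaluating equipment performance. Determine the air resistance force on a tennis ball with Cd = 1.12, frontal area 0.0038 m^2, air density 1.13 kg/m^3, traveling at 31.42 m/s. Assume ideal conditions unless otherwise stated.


Fd = 0.5 * Cd * rho * A * v^2
Fd = 0.5 * 1.12 * 1.13 * 0.0038 * 31.42^2
v^2 = 987.2164
Fd = 0.5 * 1.12 * 1.13 * 0.0038 * 987.2164 = 2.3739 N

2.3739 N


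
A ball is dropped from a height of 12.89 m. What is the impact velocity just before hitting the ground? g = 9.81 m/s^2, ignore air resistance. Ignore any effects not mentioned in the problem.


v = sqrt(2 * g * h)
v = sqrt(2 * 9.81 * 12.89)
v = sqrt(252.9018) = 15.9029 m/s

15.9029 m/s


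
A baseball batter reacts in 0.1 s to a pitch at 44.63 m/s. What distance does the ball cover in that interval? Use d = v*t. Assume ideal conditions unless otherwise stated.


d = v * t
d = 44.63 * 0.1
d = 4.463 m

4.463 m


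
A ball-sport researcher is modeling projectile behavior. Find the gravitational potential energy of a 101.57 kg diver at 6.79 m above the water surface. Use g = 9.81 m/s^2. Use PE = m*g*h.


PE = m * g * h
PE = 101.57 * 9.81 * 6.79
PE = 996.4017 * 6.79 = 6765.5675 J

6765.5675 J


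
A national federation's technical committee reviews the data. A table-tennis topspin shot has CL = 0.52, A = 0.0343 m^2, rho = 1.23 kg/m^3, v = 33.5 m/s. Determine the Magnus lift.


FM = 0.5 * CL * rho * A * v^2
FM = 0.5 * 0.52 * 1.23 * 0.0343 * 33.5^2
v^2 = 1122.25
FM = 0.5 * 0.52 * 1.23 * 0.0343 * 1122.25 = 12.3101 N

12.3101 N


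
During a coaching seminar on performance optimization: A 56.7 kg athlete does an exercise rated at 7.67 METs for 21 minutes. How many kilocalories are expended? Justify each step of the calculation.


kcal = MET * mass * time_hr
Convert time: 21 min = 0.35 hr
kcal = 7.67 * 56.7 * 0.35
kcal = 152.2112 kcal

152.2112 kcal


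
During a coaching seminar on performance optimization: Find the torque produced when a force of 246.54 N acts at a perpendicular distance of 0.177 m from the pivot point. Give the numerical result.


tau = F * d
tau = 246.54 * 0.177
tau = 43.6376 N*m

43.6376 N*m


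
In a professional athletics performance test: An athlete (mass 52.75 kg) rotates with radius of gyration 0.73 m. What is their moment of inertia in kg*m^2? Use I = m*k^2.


I = m * k^2
I = 52.75 * 0.73^2
I = 52.75 * 0.5329 = 28.1105 kg*m^2

28.1105 kg*m^2


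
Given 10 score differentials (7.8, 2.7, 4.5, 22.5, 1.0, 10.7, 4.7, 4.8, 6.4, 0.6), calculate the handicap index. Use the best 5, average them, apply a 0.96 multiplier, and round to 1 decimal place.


All differentials: 7.8, 2.7, 4.5, 22.5, 1.0, 10.7, 4.7, 4.8, 6.4, 0.6
Sorted: 0.6, 1.0, 2.7, 4.5, 4.7, 4.8, 6.4, 7.8, 10.7, 22.5
Best 5: 0.6, 1.0, 2.7, 4.5, 4.7
Average of best = 13.5 / 5 = 2.7
Raw index = 2.7 * 0.96 = 2.592
Handicap index = round(2.592, 1) = 2.6

2.6


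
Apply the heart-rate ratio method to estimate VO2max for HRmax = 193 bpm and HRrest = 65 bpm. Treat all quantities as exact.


VO2max = 15.3 * HRmax / HRrest
VO2max = 15.3 * 193 / 65
VO2max = 2952.9 / 65 = 45.4292 mL/kg/min

45.4292 mL/kg/min


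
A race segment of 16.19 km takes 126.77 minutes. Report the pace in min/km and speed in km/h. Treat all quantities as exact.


Pace = time / distance = 126.77 min / 16.19 km = 7.8301 min/km
Speed = distance / time_in_hours = 16.19 / 2.1128 hr
Speed = 7.6627 km/h

7.8301 min/km, 7.6627 km/h


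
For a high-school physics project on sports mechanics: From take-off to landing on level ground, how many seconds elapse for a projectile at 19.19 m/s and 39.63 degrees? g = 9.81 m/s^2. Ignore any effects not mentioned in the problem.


T = 2*v*sin(theta)/g
sin(theta) = sin(39.63 deg) = 0.6378
T = 2*19.19*0.6378 / 9.81
T = 24.4798 / 9.81 = 2.4954 s

2.4954 s


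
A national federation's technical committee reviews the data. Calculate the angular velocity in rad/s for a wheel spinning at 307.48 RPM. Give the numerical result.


omega = RPM * 2 * pi / 60
omega = 307.48 * 2 * 3.14159 / 60
omega = 1931.9538 / 60 = 32.1992 rad/s

32.1992 rad/s


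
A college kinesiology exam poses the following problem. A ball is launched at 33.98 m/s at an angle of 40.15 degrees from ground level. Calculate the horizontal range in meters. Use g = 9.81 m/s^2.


R = v^2 * sin(2*theta) / g
Convert angle to radians: theta = 40.15 deg = 0.7007 rad
sin(2*theta) = sin(1.4015) = 0.9857
R = 33.98^2 * 0.9857 / 9.81
R = 1154.6404 * 0.9857 / 9.81 = 116.0176 m

116.0176 m


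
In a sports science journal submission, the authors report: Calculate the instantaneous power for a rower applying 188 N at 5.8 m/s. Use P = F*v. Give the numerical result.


P = F * v
P = 188 * 5.8
P = 1090.4 W

1090.4 W


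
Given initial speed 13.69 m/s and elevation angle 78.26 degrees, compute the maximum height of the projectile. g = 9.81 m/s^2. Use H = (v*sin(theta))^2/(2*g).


H = (v*sin(theta))^2 / (2*g)
vy = v*sin(theta) = 13.69 * sin(78.26 deg) = 13.4036 m/s
H = vy^2 / (2*g) = 179.657 / (2*9.81)
H = 179.657 / 19.62 = 9.1568 m

9.1568 m


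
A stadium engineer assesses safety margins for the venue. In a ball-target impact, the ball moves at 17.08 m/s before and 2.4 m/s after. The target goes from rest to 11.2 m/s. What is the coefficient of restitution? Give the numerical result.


e = (v2_after - v1_after) / (v1_before - v2_before)
Numerator = 11.2 - 2.4 = 8.8
Denominator = 17.08 - 0 = 17.08
e = 8.8 / 17.08 = 0.5152

0.5152


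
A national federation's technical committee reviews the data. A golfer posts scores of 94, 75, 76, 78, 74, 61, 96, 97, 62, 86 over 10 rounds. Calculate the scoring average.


Average = sum / n
Sum = 799
Average = 799 / 10 = 79.9

79.9


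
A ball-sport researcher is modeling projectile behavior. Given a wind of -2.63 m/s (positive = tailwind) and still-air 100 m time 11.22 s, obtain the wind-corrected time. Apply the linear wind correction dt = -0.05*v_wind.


dt = -0.05 * v_wind = -0.05 * -2.63 = 0.1315 s
t_corrected = t_still + dt = 11.22 + (0.1315)
t_corrected = 11.3515 s

11.3515 s


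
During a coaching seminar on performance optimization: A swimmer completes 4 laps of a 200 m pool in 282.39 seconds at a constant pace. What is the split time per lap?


Split time = total_time / n_laps = 282.39 / 4
Split time = 70.5975 s per lap

70.5975 s


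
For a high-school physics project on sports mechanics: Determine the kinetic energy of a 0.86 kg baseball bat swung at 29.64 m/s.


KE = 0.5 * m * v^2
KE = 0.5 * 0.86 * 29.64^2
KE = 0.5 * 0.86 * 878.5296 = 377.7677 J

377.7677 J


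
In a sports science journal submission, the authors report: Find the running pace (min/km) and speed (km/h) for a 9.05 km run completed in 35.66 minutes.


Pace = time / distance = 35.66 min / 9.05 km = 3.9403 min/km
Speed = distance / time_in_hours = 9.05 / 0.5943 hr
Speed = 15.2271 km/h

3.9403 min/km, 15.2271 km/h


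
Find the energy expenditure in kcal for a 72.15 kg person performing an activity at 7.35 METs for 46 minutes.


kcal = MET * mass * time_hr
Convert time: 46 min = 0.7667 hr
kcal = 7.35 * 72.15 * 0.7667
kcal = 406.5653 kcal

406.5653 kcal


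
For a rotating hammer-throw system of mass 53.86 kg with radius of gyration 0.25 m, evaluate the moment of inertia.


I = m * k^2
I = 53.86 * 0.25^2
I = 53.86 * 0.0625 = 3.3662 kg*m^2

3.3662 kg*m^2


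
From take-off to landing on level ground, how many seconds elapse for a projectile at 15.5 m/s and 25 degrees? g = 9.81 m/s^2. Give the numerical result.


T = 2*v*sin(theta)/g
sin(theta) = sin(25 deg) = 0.4226
T = 2*15.5*0.4226 / 9.81
T = 13.1012 / 9.81 = 1.3355 s

1.3355 s


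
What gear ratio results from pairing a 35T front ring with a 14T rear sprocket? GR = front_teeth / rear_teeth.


GR = front_teeth / rear_teeth
GR = 35 / 14
GR = 2.5

2.5


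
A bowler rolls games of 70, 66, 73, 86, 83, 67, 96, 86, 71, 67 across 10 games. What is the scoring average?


Average = sum / n
Sum = 765
Average = 765 / 10 = 76.5

76.5


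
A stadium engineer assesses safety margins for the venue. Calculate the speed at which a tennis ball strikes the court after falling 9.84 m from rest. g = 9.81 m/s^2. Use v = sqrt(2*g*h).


v = sqrt(2 * g * h)
v = sqrt(2 * 9.81 * 9.84)
v = sqrt(193.0608) = 13.8946 m/s

13.8946 m/s


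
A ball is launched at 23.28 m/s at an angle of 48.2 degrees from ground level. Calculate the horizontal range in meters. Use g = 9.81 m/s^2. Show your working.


R = v^2 * sin(2*theta) / g
Convert angle to radians: theta = 48.2 deg = 0.8412 rad
sin(2*theta) = sin(1.6825) = 0.9938
R = 23.28^2 * 0.9938 / 9.81
R = 541.9584 * 0.9938 / 9.81 = 54.9012 m

54.9012 m


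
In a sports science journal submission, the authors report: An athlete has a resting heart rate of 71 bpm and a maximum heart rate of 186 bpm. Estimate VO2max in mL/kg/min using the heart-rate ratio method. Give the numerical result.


VO2max = 15.3 * HRmax / HRrest
VO2max = 15.3 * 186 / 71
VO2max = 2845.8 / 71 = 40.0817 mL/kg/min

40.0817 mL/kg/min


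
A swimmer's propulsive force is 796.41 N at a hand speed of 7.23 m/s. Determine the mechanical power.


P = F * v
P = 796.41 * 7.23
P = 5758.0443 W

5758.0443 W


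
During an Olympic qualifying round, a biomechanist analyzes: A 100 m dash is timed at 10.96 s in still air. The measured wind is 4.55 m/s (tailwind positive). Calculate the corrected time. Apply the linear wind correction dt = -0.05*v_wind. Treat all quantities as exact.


dt = -0.05 * v_wind = -0.05 * 4.55 = -0.2275 s
t_corrected = t_still + dt = 10.96 + (-0.2275)
t_corrected = 10.7325 s

10.7325 s


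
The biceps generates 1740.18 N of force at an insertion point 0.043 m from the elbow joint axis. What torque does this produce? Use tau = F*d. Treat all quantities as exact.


tau = F * d
tau = 1740.18 * 0.043
tau = 74.8277 N*m

74.8277 N*m


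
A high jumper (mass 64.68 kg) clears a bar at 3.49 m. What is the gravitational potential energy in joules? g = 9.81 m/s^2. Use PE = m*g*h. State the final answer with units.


PE = m * g * h
PE = 64.68 * 9.81 * 3.49
PE = 634.5108 * 3.49 = 2214.4427 J

2214.4427 J


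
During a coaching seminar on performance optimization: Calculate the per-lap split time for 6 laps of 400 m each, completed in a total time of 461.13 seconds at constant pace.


Split time = total_time / n_laps = 461.13 / 6
Split time = 76.855 s per lap

76.855 s


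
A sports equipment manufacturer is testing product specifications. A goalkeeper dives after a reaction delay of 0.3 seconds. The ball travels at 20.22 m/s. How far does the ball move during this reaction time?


d = v * t
d = 20.22 * 0.3
d = 6.066 m

6.066 m


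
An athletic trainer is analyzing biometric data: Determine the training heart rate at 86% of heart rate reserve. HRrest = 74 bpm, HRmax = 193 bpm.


Target = HRrest + pct*(HRmax - HRrest)
Heart rate reserve = HRmax - HRrest = 193 - 74 = 119 bpm
Fraction = 86% = 0.86
Target = 74 + 0.86 * 119
Target = 74 + 102.34 = 176.34 bpm

176.34 bpm


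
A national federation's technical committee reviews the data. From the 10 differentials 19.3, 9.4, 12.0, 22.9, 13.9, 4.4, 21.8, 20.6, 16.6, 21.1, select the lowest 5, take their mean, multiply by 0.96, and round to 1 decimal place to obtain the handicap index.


All differentials: 19.3, 9.4, 12.0, 22.9, 13.9, 4.4, 21.8, 20.6, 16.6, 21.1
Sorted: 4.4, 9.4, 12.0, 13.9, 16.6, 19.3, 20.6, 21.1, 21.8, 22.9
Best 5: 4.4, 9.4, 12.0, 13.9, 16.6
Average of best = 56.3 / 5 = 11.26
Raw index = 11.26 * 0.96 = 10.8096
Handicap index = round(10.8096, 1) = 10.8

10.8


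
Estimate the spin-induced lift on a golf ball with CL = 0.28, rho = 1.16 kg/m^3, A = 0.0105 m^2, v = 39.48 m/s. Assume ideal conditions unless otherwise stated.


FM = 0.5 * CL * rho * A * v^2
FM = 0.5 * 0.28 * 1.16 * 0.0105 * 39.48^2
v^2 = 1558.6704
FM = 0.5 * 0.28 * 1.16 * 0.0105 * 1558.6704 = 2.6578 N

2.6578 N


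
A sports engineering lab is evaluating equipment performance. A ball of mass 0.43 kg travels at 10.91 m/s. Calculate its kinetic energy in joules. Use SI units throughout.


KE = 0.5 * m * v^2
KE = 0.5 * 0.43 * 10.91^2
KE = 0.5 * 0.43 * 119.0281 = 25.591 J

25.591 J


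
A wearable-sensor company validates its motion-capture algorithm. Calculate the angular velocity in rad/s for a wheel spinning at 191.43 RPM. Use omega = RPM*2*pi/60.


omega = RPM * 2 * pi / 60
omega = 191.43 * 2 * 3.14159 / 60
omega = 1202.7902 / 60 = 20.0465 rad/s

20.0465 rad/s


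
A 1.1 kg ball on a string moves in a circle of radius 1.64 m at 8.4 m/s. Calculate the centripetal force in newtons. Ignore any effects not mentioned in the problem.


Fc = m * v^2 / r
v^2 = 8.4^2 = 70.56
Fc = 1.1 * 70.56 / 1.64
Fc = 77.616 / 1.64 = 47.3268 N

47.3268 N


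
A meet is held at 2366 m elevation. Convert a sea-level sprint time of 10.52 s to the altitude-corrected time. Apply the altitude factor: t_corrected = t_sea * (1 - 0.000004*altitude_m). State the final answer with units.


Correction factor = 1 - 0.000004 * 2366 = 0.990536
t_corrected = t_sea * factor = 10.52 * 0.990536
t_corrected = 10.4204 s

10.4204 s


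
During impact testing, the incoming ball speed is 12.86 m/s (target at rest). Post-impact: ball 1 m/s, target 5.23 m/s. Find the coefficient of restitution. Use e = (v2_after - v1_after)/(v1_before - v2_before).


e = (v2_after - v1_after) / (v1_before - v2_before)
Numerator = 5.23 - 1 = 4.23
Denominator = 12.86 - 0 = 12.86
e = 4.23 / 12.86 = 0.3289

0.3289


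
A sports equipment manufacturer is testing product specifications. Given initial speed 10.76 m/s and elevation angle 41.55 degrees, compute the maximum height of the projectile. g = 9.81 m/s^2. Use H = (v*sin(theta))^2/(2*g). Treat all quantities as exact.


H = (v*sin(theta))^2 / (2*g)
vy = v*sin(theta) = 10.76 * sin(41.55 deg) = 7.1368 m/s
H = vy^2 / (2*g) = 50.9342 / (2*9.81)
H = 50.9342 / 19.62 = 2.596 m

2.596 m


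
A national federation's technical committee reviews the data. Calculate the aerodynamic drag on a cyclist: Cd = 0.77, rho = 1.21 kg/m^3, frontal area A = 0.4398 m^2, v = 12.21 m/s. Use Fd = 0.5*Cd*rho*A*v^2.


Fd = 0.5 * Cd * rho * A * v^2
Fd = 0.5 * 0.77 * 1.21 * 0.4398 * 12.21^2
v^2 = 149.0841
Fd = 0.5 * 0.77 * 1.21 * 0.4398 * 149.0841 = 30.5445 N

30.5445 N


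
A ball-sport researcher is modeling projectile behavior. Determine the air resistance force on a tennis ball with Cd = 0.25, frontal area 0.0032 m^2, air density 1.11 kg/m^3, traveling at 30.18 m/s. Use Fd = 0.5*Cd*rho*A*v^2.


Fd = 0.5 * Cd * rho * A * v^2
Fd = 0.5 * 0.25 * 1.11 * 0.0032 * 30.18^2
v^2 = 910.8324
Fd = 0.5 * 0.25 * 1.11 * 0.0032 * 910.8324 = 0.4044 N

0.4044 N


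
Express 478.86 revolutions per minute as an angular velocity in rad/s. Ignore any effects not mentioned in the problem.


omega = RPM * 2 * pi / 60
omega = 478.86 * 2 * 3.14159 / 60
omega = 3008.7661 / 60 = 50.1461 rad/s

50.1461 rad/s


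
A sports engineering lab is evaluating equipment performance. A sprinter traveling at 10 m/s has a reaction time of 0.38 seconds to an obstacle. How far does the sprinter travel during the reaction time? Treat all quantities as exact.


d = v * t
d = 10 * 0.38
d = 3.8 m

3.8 m


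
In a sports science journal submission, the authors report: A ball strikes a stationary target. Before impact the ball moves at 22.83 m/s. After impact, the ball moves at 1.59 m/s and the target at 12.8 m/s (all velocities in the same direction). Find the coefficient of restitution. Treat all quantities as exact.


e = (v2_after - v1_after) / (v1_before - v2_before)
Numerator = 12.8 - 1.59 = 11.21
Denominator = 22.83 - 0 = 22.83
e = 11.21 / 22.83 = 0.491

0.491


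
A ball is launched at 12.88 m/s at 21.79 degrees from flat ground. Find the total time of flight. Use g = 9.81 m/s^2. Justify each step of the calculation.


T = 2*v*sin(theta)/g
sin(theta) = sin(21.79 deg) = 0.3712
T = 2*12.88*0.3712 / 9.81
T = 9.5623 / 9.81 = 0.9747 s

0.9747 s


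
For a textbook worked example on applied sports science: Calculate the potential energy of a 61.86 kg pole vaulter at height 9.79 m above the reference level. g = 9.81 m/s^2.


PE = m * g * h
PE = 61.86 * 9.81 * 9.79
PE = 606.8466 * 9.79 = 5941.0282 J

5941.0282 J


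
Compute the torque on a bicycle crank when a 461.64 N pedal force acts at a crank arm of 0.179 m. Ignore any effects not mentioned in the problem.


tau = F * d
tau = 461.64 * 0.179
tau = 82.6336 N*m

82.6336 N*m


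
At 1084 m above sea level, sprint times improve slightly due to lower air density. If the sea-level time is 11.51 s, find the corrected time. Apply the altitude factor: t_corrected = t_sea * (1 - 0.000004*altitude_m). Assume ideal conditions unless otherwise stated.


Correction factor = 1 - 0.000004 * 1084 = 0.995664
t_corrected = t_sea * factor = 11.51 * 0.995664
t_corrected = 11.4601 s

11.4601 s


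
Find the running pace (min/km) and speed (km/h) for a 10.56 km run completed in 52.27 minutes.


Pace = time / distance = 52.27 min / 10.56 km = 4.9498 min/km
Speed = distance / time_in_hours = 10.56 / 0.8712 hr
Speed = 12.1217 km/h

4.9498 min/km, 12.1217 km/h


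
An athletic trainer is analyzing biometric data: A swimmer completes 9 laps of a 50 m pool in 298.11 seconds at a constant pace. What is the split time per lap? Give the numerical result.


Split time = total_time / n_laps = 298.11 / 9
Split time = 33.1233 s per lap

33.1233 s


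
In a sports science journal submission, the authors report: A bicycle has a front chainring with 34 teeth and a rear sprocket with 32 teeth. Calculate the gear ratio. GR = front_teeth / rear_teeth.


GR = front_teeth / rear_teeth
GR = 34 / 32
GR = 1.0625

1.0625


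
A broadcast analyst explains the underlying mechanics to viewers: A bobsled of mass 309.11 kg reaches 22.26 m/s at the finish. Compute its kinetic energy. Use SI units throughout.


KE = 0.5 * m * v^2
KE = 0.5 * 309.11 * 22.26^2
KE = 0.5 * 309.11 * 495.5076 = 76583.1771 J

76583.1771 J


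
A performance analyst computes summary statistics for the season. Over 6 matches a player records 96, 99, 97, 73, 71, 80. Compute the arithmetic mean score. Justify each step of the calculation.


Average = sum / n
Sum = 516
Average = 516 / 6 = 86

86


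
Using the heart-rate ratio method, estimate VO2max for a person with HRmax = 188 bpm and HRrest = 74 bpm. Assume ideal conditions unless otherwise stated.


VO2max = 15.3 * HRmax / HRrest
VO2max = 15.3 * 188 / 74
VO2max = 2876.4 / 74 = 38.8703 mL/kg/min

38.8703 mL/kg/min


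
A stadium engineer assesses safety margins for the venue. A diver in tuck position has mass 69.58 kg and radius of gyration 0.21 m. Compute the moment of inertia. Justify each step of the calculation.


I = m * k^2
I = 69.58 * 0.21^2
I = 69.58 * 0.0441 = 3.0685 kg*m^2

3.0685 kg*m^2


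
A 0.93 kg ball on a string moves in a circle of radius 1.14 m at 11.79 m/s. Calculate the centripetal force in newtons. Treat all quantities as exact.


Fc = m * v^2 / r
v^2 = 11.79^2 = 139.0041
Fc = 0.93 * 139.0041 / 1.14
Fc = 129.2738 / 1.14 = 113.3981 N

113.3981 N


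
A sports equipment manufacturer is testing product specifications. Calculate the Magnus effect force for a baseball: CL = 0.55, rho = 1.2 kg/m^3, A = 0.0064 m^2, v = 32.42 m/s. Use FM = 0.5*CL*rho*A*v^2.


FM = 0.5 * CL * rho * A * v^2
FM = 0.5 * 0.55 * 1.2 * 0.0064 * 32.42^2
v^2 = 1051.0564
FM = 0.5 * 0.55 * 1.2 * 0.0064 * 1051.0564 = 2.2198 N

2.2198 N


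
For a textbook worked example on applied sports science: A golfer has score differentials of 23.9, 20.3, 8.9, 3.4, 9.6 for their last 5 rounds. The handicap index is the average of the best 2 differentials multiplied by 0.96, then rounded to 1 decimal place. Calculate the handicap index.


All differentials: 23.9, 20.3, 8.9, 3.4, 9.6
Sorted: 3.4, 8.9, 9.6, 20.3, 23.9
Best 2: 3.4, 8.9
Average of best = 12.3 / 2 = 6.15
Raw index = 6.15 * 0.96 = 5.904
Handicap index = round(5.904, 1) = 5.9

5.9


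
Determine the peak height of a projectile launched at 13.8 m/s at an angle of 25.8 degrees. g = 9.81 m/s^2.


H = (v*sin(theta))^2 / (2*g)
vy = v*sin(theta) = 13.8 * sin(25.8 deg) = 6.0062 m/s
H = vy^2 / (2*g) = 36.0743 / (2*9.81)
H = 36.0743 / 19.62 = 1.8386 m

1.8386 m


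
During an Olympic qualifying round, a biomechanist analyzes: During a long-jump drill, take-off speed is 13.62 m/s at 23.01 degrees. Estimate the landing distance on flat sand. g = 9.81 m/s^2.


R = v^2 * sin(2*theta) / g
Convert angle to radians: theta = 23.01 deg = 0.4016 rad
sin(2*theta) = sin(0.8032) = 0.7196
R = 13.62^2 * 0.7196 / 9.81
R = 185.5044 * 0.7196 / 9.81 = 13.6071 m

13.6071 m


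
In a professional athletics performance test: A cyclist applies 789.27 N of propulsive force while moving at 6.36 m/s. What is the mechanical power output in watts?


P = F * v
P = 789.27 * 6.36
P = 5019.7572 W

5019.7572 W


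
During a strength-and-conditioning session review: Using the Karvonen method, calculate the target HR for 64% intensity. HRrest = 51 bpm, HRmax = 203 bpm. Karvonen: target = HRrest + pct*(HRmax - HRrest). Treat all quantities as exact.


Target = HRrest + pct*(HRmax - HRrest)
Heart rate reserve = HRmax - HRrest = 203 - 51 = 152 bpm
Fraction = 64% = 0.64
Target = 51 + 0.64 * 152
Target = 51 + 97.28 = 148.28 bpm

148.28 bpm


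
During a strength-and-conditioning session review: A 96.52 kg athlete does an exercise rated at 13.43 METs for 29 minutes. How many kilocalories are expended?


kcal = MET * mass * time_hr
Convert time: 29 min = 0.4833 hr
kcal = 13.43 * 96.52 * 0.4833
kcal = 626.5274 kcal

626.5274 kcal


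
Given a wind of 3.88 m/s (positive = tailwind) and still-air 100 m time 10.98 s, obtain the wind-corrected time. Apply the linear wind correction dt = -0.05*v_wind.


dt = -0.05 * v_wind = -0.05 * 3.88 = -0.194 s
t_corrected = t_still + dt = 10.98 + (-0.194)
t_corrected = 10.786 s

10.786 s


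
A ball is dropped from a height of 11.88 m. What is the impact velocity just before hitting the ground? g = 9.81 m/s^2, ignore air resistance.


v = sqrt(2 * g * h)
v = sqrt(2 * 9.81 * 11.88)
v = sqrt(233.0856) = 15.2671 m/s

15.2671 m/s


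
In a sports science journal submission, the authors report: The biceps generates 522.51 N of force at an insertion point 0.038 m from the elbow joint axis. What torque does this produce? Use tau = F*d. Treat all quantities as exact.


tau = F * d
tau = 522.51 * 0.038
tau = 19.8554 N*m

19.8554 N*m


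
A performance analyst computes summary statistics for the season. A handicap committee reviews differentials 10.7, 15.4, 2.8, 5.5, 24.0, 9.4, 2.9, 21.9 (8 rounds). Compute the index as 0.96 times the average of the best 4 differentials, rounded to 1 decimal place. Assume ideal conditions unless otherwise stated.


All differentials: 10.7, 15.4, 2.8, 5.5, 24.0, 9.4, 2.9, 21.9
Sorted: 2.8, 2.9, 5.5, 9.4, 10.7, 15.4, 21.9, 24.0
Best 4: 2.8, 2.9, 5.5, 9.4
Average of best = 20.6 / 4 = 5.15
Raw index = 5.15 * 0.96 = 4.944
Handicap index = round(4.944, 1) = 4.9

4.9


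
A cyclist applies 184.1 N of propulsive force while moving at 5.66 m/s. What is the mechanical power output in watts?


P = F * v
P = 184.1 * 5.66
P = 1042.006 W

1042.006 W


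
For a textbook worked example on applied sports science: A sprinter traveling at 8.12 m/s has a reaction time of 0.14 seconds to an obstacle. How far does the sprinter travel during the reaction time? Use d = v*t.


d = v * t
d = 8.12 * 0.14
d = 1.1368 m

1.1368 m


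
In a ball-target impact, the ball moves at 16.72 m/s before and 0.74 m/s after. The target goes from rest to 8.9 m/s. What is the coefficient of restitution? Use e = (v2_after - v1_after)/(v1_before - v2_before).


e = (v2_after - v1_after) / (v1_before - v2_before)
Numerator = 8.9 - 0.74 = 8.16
Denominator = 16.72 - 0 = 16.72
e = 8.16 / 16.72 = 0.488

0.488


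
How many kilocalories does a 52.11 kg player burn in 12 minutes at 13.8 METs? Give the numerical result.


kcal = MET * mass * time_hr
Convert time: 12 min = 0.2 hr
kcal = 13.8 * 52.11 * 0.2
kcal = 143.8236 kcal

143.8236 kcal


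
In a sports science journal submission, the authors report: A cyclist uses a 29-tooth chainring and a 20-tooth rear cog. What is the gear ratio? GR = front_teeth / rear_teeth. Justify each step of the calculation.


GR = front_teeth / rear_teeth
GR = 29 / 20
GR = 1.45

1.45


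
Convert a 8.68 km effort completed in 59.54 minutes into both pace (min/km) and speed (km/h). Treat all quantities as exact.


Pace = time / distance = 59.54 min / 8.68 km = 6.8594 min/km
Speed = distance / time_in_hours = 8.68 / 0.9923 hr
Speed = 8.7471 km/h

6.8594 min/km, 8.7471 km/h


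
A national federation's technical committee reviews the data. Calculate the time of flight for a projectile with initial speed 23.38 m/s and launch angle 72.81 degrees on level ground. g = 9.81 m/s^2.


T = 2*v*sin(theta)/g
sin(theta) = sin(72.81 deg) = 0.9553
T = 2*23.38*0.9553 / 9.81
T = 44.6712 / 9.81 = 4.5536 s

4.5536 s


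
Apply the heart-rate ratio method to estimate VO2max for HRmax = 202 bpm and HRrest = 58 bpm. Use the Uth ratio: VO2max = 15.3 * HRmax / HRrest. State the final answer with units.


VO2max = 15.3 * HRmax / HRrest
VO2max = 15.3 * 202 / 58
VO2max = 3090.6 / 58 = 53.2862 mL/kg/min

53.2862 mL/kg/min


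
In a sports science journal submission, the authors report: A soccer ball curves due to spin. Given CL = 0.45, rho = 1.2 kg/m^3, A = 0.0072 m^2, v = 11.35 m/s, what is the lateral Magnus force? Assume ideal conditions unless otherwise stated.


FM = 0.5 * CL * rho * A * v^2
FM = 0.5 * 0.45 * 1.2 * 0.0072 * 11.35^2
v^2 = 128.8225
FM = 0.5 * 0.45 * 1.2 * 0.0072 * 128.8225 = 0.2504 N

0.2504 N


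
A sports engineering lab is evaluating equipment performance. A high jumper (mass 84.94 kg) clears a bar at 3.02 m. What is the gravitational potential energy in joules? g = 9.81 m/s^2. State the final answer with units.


PE = m * g * h
PE = 84.94 * 9.81 * 3.02
PE = 833.2614 * 3.02 = 2516.4494 J

2516.4494 J


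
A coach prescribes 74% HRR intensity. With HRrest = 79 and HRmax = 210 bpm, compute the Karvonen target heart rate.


Target = HRrest + pct*(HRmax - HRrest)
Heart rate reserve = HRmax - HRrest = 210 - 79 = 131 bpm
Fraction = 74% = 0.74
Target = 79 + 0.74 * 131
Target = 79 + 96.94 = 175.94 bpm

175.94 bpm


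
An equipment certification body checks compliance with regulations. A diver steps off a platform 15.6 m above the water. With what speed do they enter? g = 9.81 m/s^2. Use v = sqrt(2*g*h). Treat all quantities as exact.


v = sqrt(2 * g * h)
v = sqrt(2 * 9.81 * 15.6)
v = sqrt(306.072) = 17.4949 m/s

17.4949 m/s


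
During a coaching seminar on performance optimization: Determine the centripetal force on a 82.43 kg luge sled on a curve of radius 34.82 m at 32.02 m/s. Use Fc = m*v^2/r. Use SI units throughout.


Fc = m * v^2 / r
v^2 = 32.02^2 = 1025.2804
Fc = 82.43 * 1025.2804 / 34.82
Fc = 84513.8634 / 34.82 = 2427.1644 N

2427.1644 N


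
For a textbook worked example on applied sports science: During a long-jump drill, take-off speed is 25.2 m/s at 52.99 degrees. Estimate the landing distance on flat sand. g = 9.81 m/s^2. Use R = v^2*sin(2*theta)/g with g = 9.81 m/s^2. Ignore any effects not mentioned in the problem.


R = v^2 * sin(2*theta) / g
Convert angle to radians: theta = 52.99 deg = 0.9248 rad
sin(2*theta) = sin(1.8497) = 0.9614
R = 25.2^2 * 0.9614 / 9.81
R = 635.04 * 0.9614 / 9.81 = 62.2325 m

62.2325 m


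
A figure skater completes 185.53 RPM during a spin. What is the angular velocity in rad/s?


omega = RPM * 2 * pi / 60
omega = 185.53 * 2 * 3.14159 / 60
omega = 1165.7194 / 60 = 19.4287 rad/s

19.4287 rad/s


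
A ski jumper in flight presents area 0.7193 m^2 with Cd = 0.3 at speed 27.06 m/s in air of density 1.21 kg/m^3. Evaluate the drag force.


Fd = 0.5 * Cd * rho * A * v^2
Fd = 0.5 * 0.3 * 1.21 * 0.7193 * 27.06^2
v^2 = 732.2436
Fd = 0.5 * 0.3 * 1.21 * 0.7193 * 732.2436 = 95.5966 N

95.5966 N


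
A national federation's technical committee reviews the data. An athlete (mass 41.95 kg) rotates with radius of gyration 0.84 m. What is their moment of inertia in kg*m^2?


I = m * k^2
I = 41.95 * 0.84^2
I = 41.95 * 0.7056 = 29.5999 kg*m^2

29.5999 kg*m^2


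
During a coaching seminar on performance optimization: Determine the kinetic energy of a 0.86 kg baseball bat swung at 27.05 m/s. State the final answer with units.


KE = 0.5 * m * v^2
KE = 0.5 * 0.86 * 27.05^2
KE = 0.5 * 0.86 * 731.7025 = 314.6321 J

314.6321 J


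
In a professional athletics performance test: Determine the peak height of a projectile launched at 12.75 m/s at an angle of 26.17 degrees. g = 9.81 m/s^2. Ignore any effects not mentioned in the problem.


H = (v*sin(theta))^2 / (2*g)
vy = v*sin(theta) = 12.75 * sin(26.17 deg) = 5.6232 m/s
H = vy^2 / (2*g) = 31.6205 / (2*9.81)
H = 31.6205 / 19.62 = 1.6116 m

1.6116 m


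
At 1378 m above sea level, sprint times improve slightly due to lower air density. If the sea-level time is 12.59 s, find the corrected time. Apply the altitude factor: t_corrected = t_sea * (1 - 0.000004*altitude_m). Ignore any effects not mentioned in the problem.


Correction factor = 1 - 0.000004 * 1378 = 0.994488
t_corrected = t_sea * factor = 12.59 * 0.994488
t_corrected = 12.5206 s

12.5206 s


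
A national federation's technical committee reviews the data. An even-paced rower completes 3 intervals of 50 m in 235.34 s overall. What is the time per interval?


Split time = total_time / n_laps = 235.34 / 3
Split time = 78.4467 s per lap

78.4467 s


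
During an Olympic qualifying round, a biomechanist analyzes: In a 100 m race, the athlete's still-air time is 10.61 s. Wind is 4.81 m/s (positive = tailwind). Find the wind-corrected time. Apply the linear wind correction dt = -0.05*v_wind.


dt = -0.05 * v_wind = -0.05 * 4.81 = -0.2405 s
t_corrected = t_still + dt = 10.61 + (-0.2405)
t_corrected = 10.3695 s

10.3695 s


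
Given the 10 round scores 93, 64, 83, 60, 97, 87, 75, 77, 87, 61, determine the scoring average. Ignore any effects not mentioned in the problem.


Average = sum / n
Sum = 784
Average = 784 / 10 = 78.4

78.4


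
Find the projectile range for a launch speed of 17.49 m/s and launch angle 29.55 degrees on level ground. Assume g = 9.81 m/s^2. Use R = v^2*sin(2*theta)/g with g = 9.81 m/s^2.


R = v^2 * sin(2*theta) / g
Convert angle to radians: theta = 29.55 deg = 0.5157 rad
sin(2*theta) = sin(1.0315) = 0.8581
R = 17.49^2 * 0.8581 / 9.81
R = 305.9001 * 0.8581 / 9.81 = 26.7566 m

26.7566 m


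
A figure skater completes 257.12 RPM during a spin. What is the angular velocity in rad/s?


omega = RPM * 2 * pi / 60
omega = 257.12 * 2 * 3.14159 / 60
omega = 1615.5326 / 60 = 26.9255 rad/s

26.9255 rad/s


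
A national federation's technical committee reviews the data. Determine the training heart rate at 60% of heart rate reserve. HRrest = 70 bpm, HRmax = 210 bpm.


Target = HRrest + pct*(HRmax - HRrest)
Heart rate reserve = HRmax - HRrest = 210 - 70 = 140 bpm
Fraction = 60% = 0.6
Target = 70 + 0.6 * 140
Target = 70 + 84 = 154 bpm

154 bpm


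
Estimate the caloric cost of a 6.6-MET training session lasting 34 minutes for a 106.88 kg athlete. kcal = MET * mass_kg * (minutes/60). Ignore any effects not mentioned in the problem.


kcal = MET * mass * time_hr
Convert time: 34 min = 0.5667 hr
kcal = 6.6 * 106.88 * 0.5667
kcal = 399.7312 kcal

399.7312 kcal


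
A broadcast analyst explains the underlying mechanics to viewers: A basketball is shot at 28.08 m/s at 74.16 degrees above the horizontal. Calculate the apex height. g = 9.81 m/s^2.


H = (v*sin(theta))^2 / (2*g)
vy = v*sin(theta) = 28.08 * sin(74.16 deg) = 27.0137 m/s
H = vy^2 / (2*g) = 729.742 / (2*9.81)
H = 729.742 / 19.62 = 37.1938 m

37.1938 m


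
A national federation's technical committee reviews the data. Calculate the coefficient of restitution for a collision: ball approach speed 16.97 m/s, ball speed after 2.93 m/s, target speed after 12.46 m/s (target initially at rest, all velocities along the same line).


e = (v2_after - v1_after) / (v1_before - v2_before)
Numerator = 12.46 - 2.93 = 9.53
Denominator = 16.97 - 0 = 16.97
e = 9.53 / 16.97 = 0.5616

0.5616


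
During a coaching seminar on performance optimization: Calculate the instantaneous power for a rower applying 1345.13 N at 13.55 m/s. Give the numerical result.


P = F * v
P = 1345.13 * 13.55
P = 18226.5115 W

18226.5115 W


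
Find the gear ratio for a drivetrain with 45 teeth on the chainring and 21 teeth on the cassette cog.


GR = front_teeth / rear_teeth
GR = 45 / 21
GR = 2.1429

2.1429


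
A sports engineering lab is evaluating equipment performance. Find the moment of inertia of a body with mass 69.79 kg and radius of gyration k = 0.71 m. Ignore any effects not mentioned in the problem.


I = m * k^2
I = 69.79 * 0.71^2
I = 69.79 * 0.5041 = 35.1811 kg*m^2

35.1811 kg*m^2


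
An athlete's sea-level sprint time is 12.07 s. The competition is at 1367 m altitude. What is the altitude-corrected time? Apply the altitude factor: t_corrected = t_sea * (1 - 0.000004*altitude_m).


Correction factor = 1 - 0.000004 * 1367 = 0.994532
t_corrected = t_sea * factor = 12.07 * 0.994532
t_corrected = 12.004 s

12.004 s


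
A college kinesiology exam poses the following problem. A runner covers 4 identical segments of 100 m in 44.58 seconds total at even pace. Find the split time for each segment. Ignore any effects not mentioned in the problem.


Split time = total_time / n_laps = 44.58 / 4
Split time = 11.145 s per lap

11.145 s


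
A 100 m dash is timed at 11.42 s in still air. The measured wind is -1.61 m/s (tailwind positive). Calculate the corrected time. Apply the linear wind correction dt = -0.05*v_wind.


dt = -0.05 * v_wind = -0.05 * -1.61 = 0.0805 s
t_corrected = t_still + dt = 11.42 + (0.0805)
t_corrected = 11.5005 s

11.5005 s


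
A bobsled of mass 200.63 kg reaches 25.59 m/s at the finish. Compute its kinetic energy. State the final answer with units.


KE = 0.5 * m * v^2
KE = 0.5 * 200.63 * 25.59^2
KE = 0.5 * 200.63 * 654.8481 = 65691.0872 J

65691.0872 J


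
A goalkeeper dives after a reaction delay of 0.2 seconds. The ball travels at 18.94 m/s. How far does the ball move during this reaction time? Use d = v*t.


d = v * t
d = 18.94 * 0.2
d = 3.788 m

3.788 m


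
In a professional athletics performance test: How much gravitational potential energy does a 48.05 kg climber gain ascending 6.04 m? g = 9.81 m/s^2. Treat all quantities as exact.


PE = m * g * h
PE = 48.05 * 9.81 * 6.04
PE = 471.3705 * 6.04 = 2847.0778 J

2847.0778 J


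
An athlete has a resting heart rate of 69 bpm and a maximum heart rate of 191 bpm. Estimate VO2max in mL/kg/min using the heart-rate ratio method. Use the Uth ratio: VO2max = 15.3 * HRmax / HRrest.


VO2max = 15.3 * HRmax / HRrest
VO2max = 15.3 * 191 / 69
VO2max = 2922.3 / 69 = 42.3522 mL/kg/min

42.3522 mL/kg/min


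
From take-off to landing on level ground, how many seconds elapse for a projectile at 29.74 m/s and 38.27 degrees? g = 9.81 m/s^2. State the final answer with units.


T = 2*v*sin(theta)/g
sin(theta) = sin(38.27 deg) = 0.6194
T = 2*29.74*0.6194 / 9.81
T = 36.84 / 9.81 = 3.7554 s

3.7554 s


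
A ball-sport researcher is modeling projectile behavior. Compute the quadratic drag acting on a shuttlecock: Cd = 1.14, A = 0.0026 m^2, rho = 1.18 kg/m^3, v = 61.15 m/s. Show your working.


Fd = 0.5 * Cd * rho * A * v^2
Fd = 0.5 * 1.14 * 1.18 * 0.0026 * 61.15^2
v^2 = 3739.3225
Fd = 0.5 * 1.14 * 1.18 * 0.0026 * 3739.3225 = 6.5392 N

6.5392 N


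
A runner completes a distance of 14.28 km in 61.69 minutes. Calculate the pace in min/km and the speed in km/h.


Pace = time / distance = 61.69 min / 14.28 km = 4.32 min/km
Speed = distance / time_in_hours = 14.28 / 1.0282 hr
Speed = 13.8888 km/h

4.32 min/km, 13.8888 km/h


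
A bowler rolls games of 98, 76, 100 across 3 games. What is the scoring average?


Average = sum / n
Sum = 274
Average = 274 / 3 = 91.3333

91.3333


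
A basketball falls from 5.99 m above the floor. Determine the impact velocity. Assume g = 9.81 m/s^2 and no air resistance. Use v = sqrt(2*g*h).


v = sqrt(2 * g * h)
v = sqrt(2 * 9.81 * 5.99)
v = sqrt(117.5238) = 10.8408 m/s

10.8408 m/s


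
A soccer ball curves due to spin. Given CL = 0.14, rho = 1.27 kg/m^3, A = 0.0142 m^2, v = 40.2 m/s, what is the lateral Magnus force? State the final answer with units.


FM = 0.5 * CL * rho * A * v^2
FM = 0.5 * 0.14 * 1.27 * 0.0142 * 40.2^2
v^2 = 1616.04
FM = 0.5 * 0.14 * 1.27 * 0.0142 * 1616.04 = 2.0401 N

2.0401 N


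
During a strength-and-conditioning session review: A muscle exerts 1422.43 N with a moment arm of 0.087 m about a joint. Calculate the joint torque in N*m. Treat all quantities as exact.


tau = F * d
tau = 1422.43 * 0.087
tau = 123.7514 N*m

123.7514 N*m


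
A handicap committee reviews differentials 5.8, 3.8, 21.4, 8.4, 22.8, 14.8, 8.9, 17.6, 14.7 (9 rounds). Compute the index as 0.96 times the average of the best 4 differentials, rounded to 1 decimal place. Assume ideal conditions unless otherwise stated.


All differentials: 5.8, 3.8, 21.4, 8.4, 22.8, 14.8, 8.9, 17.6, 14.7
Sorted: 3.8, 5.8, 8.4, 8.9, 14.7, 14.8, 17.6, 21.4, 22.8
Best 4: 3.8, 5.8, 8.4, 8.9
Average of best = 26.9 / 4 = 6.725
Raw index = 6.725 * 0.96 = 6.456
Handicap index = round(6.456, 1) = 6.5

6.5


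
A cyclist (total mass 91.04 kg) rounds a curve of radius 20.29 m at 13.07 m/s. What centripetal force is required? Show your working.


Fc = m * v^2 / r
v^2 = 13.07^2 = 170.8249
Fc = 91.04 * 170.8249 / 20.29
Fc = 15551.8989 / 20.29 = 766.481 N

766.481 N


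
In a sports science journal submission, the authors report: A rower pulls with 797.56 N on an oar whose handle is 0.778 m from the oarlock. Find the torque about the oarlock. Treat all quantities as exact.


tau = F * d
tau = 797.56 * 0.778
tau = 620.5017 N*m

620.5017 N*m


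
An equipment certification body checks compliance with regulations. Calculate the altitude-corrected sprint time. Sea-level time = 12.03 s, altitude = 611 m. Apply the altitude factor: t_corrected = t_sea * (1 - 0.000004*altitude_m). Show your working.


Correction factor = 1 - 0.000004 * 611 = 0.997556
t_corrected = t_sea * factor = 12.03 * 0.997556
t_corrected = 12.0006 s

12.0006 s


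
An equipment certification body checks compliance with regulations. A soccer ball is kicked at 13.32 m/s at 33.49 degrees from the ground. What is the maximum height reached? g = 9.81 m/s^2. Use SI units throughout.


H = (v*sin(theta))^2 / (2*g)
vy = v*sin(theta) = 13.32 * sin(33.49 deg) = 7.3499 m/s
H = vy^2 / (2*g) = 54.0205 / (2*9.81)
H = 54.0205 / 19.62 = 2.7533 m

2.7533 m


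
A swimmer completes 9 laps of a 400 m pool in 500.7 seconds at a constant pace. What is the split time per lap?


Split time = total_time / n_laps = 500.7 / 9
Split time = 55.6333 s per lap

55.6333 s


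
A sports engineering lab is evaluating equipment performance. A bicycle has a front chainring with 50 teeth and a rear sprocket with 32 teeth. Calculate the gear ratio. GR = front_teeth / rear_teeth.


GR = front_teeth / rear_teeth
GR = 50 / 32
GR = 1.5625

1.5625
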